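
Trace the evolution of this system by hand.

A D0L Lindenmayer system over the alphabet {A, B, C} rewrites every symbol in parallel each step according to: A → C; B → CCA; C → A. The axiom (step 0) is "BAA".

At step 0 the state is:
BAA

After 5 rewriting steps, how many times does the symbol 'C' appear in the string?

k=0  BAA
k=1  CCACC
k=2  AACAA
k=3  CCACC
k=4  AACAA
k=5  CCACC

4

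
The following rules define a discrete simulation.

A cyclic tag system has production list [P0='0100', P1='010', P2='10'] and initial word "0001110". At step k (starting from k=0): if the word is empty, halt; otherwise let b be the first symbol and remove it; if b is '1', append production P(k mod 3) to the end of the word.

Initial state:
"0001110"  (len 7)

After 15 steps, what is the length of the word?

t=0: "0001110"  (len 7)
t=1: "001110"  (len 6)
t=2: "01110"  (len 5)
t=3: "1110"  (len 4)
t=4: "1100100"  (len 7)
t=5: "100100010"  (len 9)
t=6: "0010001010"  (len 10)
t=7: "010001010"  (len 9)
t=8: "10001010"  (len 8)
t=9: "000101010"  (len 9)
t=10: "00101010"  (len 8)
t=11: "0101010"  (len 7)
t=12: "101010"  (len 6)
t=13: "010100100"  (len 9)
t=14: "10100100"  (len 8)
t=15: "010010010"  (len 9)

9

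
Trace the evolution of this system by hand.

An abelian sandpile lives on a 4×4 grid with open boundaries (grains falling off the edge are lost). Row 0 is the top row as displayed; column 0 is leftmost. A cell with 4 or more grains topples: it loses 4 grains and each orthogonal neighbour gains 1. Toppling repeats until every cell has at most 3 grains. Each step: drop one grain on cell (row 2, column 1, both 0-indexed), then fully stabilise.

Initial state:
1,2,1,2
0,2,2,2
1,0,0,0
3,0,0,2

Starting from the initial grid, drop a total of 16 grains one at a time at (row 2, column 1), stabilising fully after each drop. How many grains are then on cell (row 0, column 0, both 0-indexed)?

2

t=0: 1,2,1,2
0,2,2,2
1,0,0,0
3,0,0,2
t=1: 1,2,1,2
0,2,2,2
1,1,0,0
3,0,0,2
t=2: 1,2,1,2
0,2,2,2
1,2,0,0
3,0,0,2
t=3: 1,2,1,2
0,2,2,2
1,3,0,0
3,0,0,2
t=4: 1,2,1,2
0,3,2,2
2,0,1,0
3,1,0,2
t=5: 1,2,1,2
0,3,2,2
2,1,1,0
3,1,0,2
t=6: 1,2,1,2
0,3,2,2
2,2,1,0
3,1,0,2
t=7: 1,2,1,2
0,3,2,2
2,3,1,0
3,1,0,2
t=8: 1,3,1,2
1,0,3,2
3,1,2,0
3,2,0,2
t=9: 1,3,1,2
1,0,3,2
3,2,2,0
3,2,0,2
t=10: 1,3,1,2
1,0,3,2
3,3,2,0
3,2,0,2
t=11: 1,3,1,2
2,1,3,2
1,2,3,0
1,0,1,2
t=12: 1,3,1,2
2,1,3,2
1,3,3,0
1,0,1,2
t=13: 1,3,2,2
2,3,0,3
2,1,1,1
1,1,2,2
t=14: 1,3,2,2
2,3,0,3
2,2,1,1
1,1,2,2
t=15: 1,3,2,2
2,3,0,3
2,3,1,1
1,1,2,2
t=16: 2,0,3,2
3,1,1,3
3,1,2,1
1,2,2,2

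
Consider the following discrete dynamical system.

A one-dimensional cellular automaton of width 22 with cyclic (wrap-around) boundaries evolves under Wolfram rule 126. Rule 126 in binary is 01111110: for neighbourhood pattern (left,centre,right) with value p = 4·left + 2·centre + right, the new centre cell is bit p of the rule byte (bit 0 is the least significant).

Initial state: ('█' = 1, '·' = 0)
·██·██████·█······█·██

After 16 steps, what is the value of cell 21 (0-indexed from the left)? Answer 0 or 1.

1

k=0  ·██·██████·█······█·██
k=1  █████····████····█████
k=2  ····██··██··██··██····
k=3  ···████████████████···
k=4  ··██··············██··
k=5  ·████············████·
k=6  ██··██··········██··██
k=7  ·██████········██████·
k=8  ██····██······██····██
k=9  ·██··████····████··██·
k=10  ██████··██··██··██████
k=11  ·····████████████·····
k=12  ····██··········██····
k=13  ···████········████···
k=14  ··██··██······██··██··
k=15  ·████████····████████·
k=16  ██······██··██······██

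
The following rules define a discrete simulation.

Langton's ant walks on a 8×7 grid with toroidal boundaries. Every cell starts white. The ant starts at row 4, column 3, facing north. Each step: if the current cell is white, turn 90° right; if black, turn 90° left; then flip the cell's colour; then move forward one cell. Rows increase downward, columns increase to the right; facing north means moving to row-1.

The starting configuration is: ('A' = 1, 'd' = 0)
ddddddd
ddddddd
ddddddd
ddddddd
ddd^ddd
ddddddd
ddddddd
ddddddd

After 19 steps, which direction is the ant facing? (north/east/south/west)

west

0) ddddddd
ddddddd
ddddddd
ddddddd
ddd^ddd
ddddddd
ddddddd
ddddddd
1) ddddddd
ddddddd
ddddddd
ddddddd
dddA>dd
ddddddd
ddddddd
ddddddd
2) ddddddd
ddddddd
ddddddd
ddddddd
dddAAdd
ddddvdd
ddddddd
ddddddd
3) ddddddd
ddddddd
ddddddd
ddddddd
dddAAdd
ddd<Add
ddddddd
ddddddd
4) ddddddd
ddddddd
ddddddd
ddddddd
ddd^Add
dddAAdd
ddddddd
ddddddd
5) ddddddd
ddddddd
ddddddd
ddddddd
dd<dAdd
dddAAdd
ddddddd
ddddddd
6) ddddddd
ddddddd
ddddddd
dd^dddd
ddAdAdd
dddAAdd
ddddddd
ddddddd
7) ddddddd
ddddddd
ddddddd
ddA>ddd
ddAdAdd
dddAAdd
ddddddd
ddddddd
8) ddddddd
ddddddd
ddddddd
ddAAddd
ddAvAdd
dddAAdd
ddddddd
ddddddd
9) ddddddd
ddddddd
ddddddd
ddAAddd
dd<AAdd
dddAAdd
ddddddd
ddddddd
10) ddddddd
ddddddd
ddddddd
ddAAddd
dddAAdd
ddvAAdd
ddddddd
ddddddd
11) ddddddd
ddddddd
ddddddd
ddAAddd
dddAAdd
d<AAAdd
ddddddd
ddddddd
12) ddddddd
ddddddd
ddddddd
ddAAddd
d^dAAdd
dAAAAdd
ddddddd
ddddddd
13) ddddddd
ddddddd
ddddddd
ddAAddd
dA>AAdd
dAAAAdd
ddddddd
ddddddd
14) ddddddd
ddddddd
ddddddd
ddAAddd
dAAAAdd
dAvAAdd
ddddddd
ddddddd
15) ddddddd
ddddddd
ddddddd
ddAAddd
dAAAAdd
dAd>Add
ddddddd
ddddddd
16) ddddddd
ddddddd
ddddddd
ddAAddd
dAA^Add
dAddAdd
ddddddd
ddddddd
17) ddddddd
ddddddd
ddddddd
ddAAddd
dA<dAdd
dAddAdd
ddddddd
ddddddd
18) ddddddd
ddddddd
ddddddd
ddAAddd
dAddAdd
dAvdAdd
ddddddd
ddddddd
19) ddddddd
ddddddd
ddddddd
ddAAddd
dAddAdd
d<AdAdd
ddddddd
ddddddd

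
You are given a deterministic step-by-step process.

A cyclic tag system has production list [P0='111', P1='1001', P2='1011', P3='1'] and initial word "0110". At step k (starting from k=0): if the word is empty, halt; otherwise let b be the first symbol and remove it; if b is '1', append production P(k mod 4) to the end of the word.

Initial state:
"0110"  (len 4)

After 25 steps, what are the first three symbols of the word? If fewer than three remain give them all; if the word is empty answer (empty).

111

t=0: "0110"  (len 4)
t=1: "110"  (len 3)
t=2: "101001"  (len 6)
t=3: "010011011"  (len 9)
t=4: "10011011"  (len 8)
t=5: "0011011111"  (len 10)
t=6: "011011111"  (len 9)
t=7: "11011111"  (len 8)
t=8: "10111111"  (len 8)
t=9: "0111111111"  (len 10)
t=10: "111111111"  (len 9)
t=11: "111111111011"  (len 12)
t=12: "111111110111"  (len 12)
t=13: "11111110111111"  (len 14)
t=14: "11111101111111001"  (len 17)
t=15: "11111011111110011011"  (len 20)
t=16: "11110111111100110111"  (len 20)
t=17: "1110111111100110111111"  (len 22)
t=18: "1101111111001101111111001"  (len 25)
t=19: "1011111110011011111110011011"  (len 28)
t=20: "0111111100110111111100110111"  (len 28)
t=21: "111111100110111111100110111"  (len 27)
t=22: "111111001101111111001101111001"  (len 30)
t=23: "111110011011111110011011110011011"  (len 33)
t=24: "111100110111111100110111100110111"  (len 33)
t=25: "11100110111111100110111100110111111"  (len 35)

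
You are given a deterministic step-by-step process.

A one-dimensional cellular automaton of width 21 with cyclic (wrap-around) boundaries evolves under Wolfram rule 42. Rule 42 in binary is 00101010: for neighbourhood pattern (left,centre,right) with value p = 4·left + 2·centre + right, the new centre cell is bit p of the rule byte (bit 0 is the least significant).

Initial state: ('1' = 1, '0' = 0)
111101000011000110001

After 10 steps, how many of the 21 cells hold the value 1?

t=0: 111101000011000110001
t=1: 000010000110001100011
t=2: 000100001100011000110
t=3: 001000011000110001100
t=4: 010000110001100011000
t=5: 100001100011000110000
t=6: 000011000110001100001
t=7: 000110001100011000010
t=8: 001100011000110000100
t=9: 011000110001100001000
t=10: 110001100011000010000

7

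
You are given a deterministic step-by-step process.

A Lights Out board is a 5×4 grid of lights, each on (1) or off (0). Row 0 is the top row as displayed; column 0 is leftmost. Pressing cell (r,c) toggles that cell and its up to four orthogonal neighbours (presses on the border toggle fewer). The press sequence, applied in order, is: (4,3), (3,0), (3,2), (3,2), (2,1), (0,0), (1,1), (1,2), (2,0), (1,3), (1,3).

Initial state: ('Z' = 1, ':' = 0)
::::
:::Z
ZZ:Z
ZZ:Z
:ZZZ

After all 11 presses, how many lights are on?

gen 0: ::::
:::Z
ZZ:Z
ZZ:Z
:ZZZ
gen 1: ::::
:::Z
ZZ:Z
ZZ::
:Z::
gen 2: ::::
:::Z
:Z:Z
::::
ZZ::
gen 3: ::::
:::Z
:ZZZ
:ZZZ
ZZZ:
gen 4: ::::
:::Z
:Z:Z
::::
ZZ::
gen 5: ::::
:Z:Z
Z:ZZ
:Z::
ZZ::
gen 6: ZZ::
ZZ:Z
Z:ZZ
:Z::
ZZ::
gen 7: Z:::
::ZZ
ZZZZ
:Z::
ZZ::
gen 8: Z:Z:
:Z::
ZZ:Z
:Z::
ZZ::
gen 9: Z:Z:
ZZ::
:::Z
ZZ::
ZZ::
gen 10: Z:ZZ
ZZZZ
::::
ZZ::
ZZ::
gen 11: Z:Z:
ZZ::
:::Z
ZZ::
ZZ::

9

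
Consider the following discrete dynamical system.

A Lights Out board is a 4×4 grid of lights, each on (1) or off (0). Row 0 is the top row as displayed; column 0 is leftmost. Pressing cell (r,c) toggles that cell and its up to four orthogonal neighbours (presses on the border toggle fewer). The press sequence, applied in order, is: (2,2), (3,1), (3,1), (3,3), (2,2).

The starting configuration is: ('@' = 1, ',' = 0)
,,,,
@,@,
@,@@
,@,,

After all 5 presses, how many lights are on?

7

[0] ,,,,
@,@,
@,@@
,@,,
[1] ,,,,
@,,,
@@,,
,@@,
[2] ,,,,
@,,,
@,,,
@,,,
[3] ,,,,
@,,,
@@,,
,@@,
[4] ,,,,
@,,,
@@,@
,@,@
[5] ,,,,
@,@,
@,@,
,@@@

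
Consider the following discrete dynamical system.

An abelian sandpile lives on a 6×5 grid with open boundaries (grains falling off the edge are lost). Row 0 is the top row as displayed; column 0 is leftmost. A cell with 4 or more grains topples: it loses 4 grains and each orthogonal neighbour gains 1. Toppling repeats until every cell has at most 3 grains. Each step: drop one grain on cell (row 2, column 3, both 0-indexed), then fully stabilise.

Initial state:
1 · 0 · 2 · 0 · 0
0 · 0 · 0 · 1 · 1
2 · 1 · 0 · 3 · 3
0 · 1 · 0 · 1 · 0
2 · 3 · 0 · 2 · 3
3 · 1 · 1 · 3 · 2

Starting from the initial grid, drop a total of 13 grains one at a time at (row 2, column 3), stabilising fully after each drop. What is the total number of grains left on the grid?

46

step 0: 1 · 0 · 2 · 0 · 0
0 · 0 · 0 · 1 · 1
2 · 1 · 0 · 3 · 3
0 · 1 · 0 · 1 · 0
2 · 3 · 0 · 2 · 3
3 · 1 · 1 · 3 · 2
step 1: 1 · 0 · 2 · 0 · 0
0 · 0 · 0 · 2 · 2
2 · 1 · 1 · 1 · 0
0 · 1 · 0 · 2 · 1
2 · 3 · 0 · 2 · 3
3 · 1 · 1 · 3 · 2
step 2: 1 · 0 · 2 · 0 · 0
0 · 0 · 0 · 2 · 2
2 · 1 · 1 · 2 · 0
0 · 1 · 0 · 2 · 1
2 · 3 · 0 · 2 · 3
3 · 1 · 1 · 3 · 2
step 3: 1 · 0 · 2 · 0 · 0
0 · 0 · 0 · 2 · 2
2 · 1 · 1 · 3 · 0
0 · 1 · 0 · 2 · 1
2 · 3 · 0 · 2 · 3
3 · 1 · 1 · 3 · 2
step 4: 1 · 0 · 2 · 0 · 0
0 · 0 · 0 · 3 · 2
2 · 1 · 2 · 0 · 1
0 · 1 · 0 · 3 · 1
2 · 3 · 0 · 2 · 3
3 · 1 · 1 · 3 · 2
step 5: 1 · 0 · 2 · 0 · 0
0 · 0 · 0 · 3 · 2
2 · 1 · 2 · 1 · 1
0 · 1 · 0 · 3 · 1
2 · 3 · 0 · 2 · 3
3 · 1 · 1 · 3 · 2
step 6: 1 · 0 · 2 · 0 · 0
0 · 0 · 0 · 3 · 2
2 · 1 · 2 · 2 · 1
0 · 1 · 0 · 3 · 1
2 · 3 · 0 · 2 · 3
3 · 1 · 1 · 3 · 2
step 7: 1 · 0 · 2 · 0 · 0
0 · 0 · 0 · 3 · 2
2 · 1 · 2 · 3 · 1
0 · 1 · 0 · 3 · 1
2 · 3 · 0 · 2 · 3
3 · 1 · 1 · 3 · 2
step 8: 1 · 0 · 2 · 1 · 0
0 · 0 · 1 · 0 · 3
2 · 1 · 3 · 2 · 2
0 · 1 · 1 · 0 · 2
2 · 3 · 0 · 3 · 3
3 · 1 · 1 · 3 · 2
step 9: 1 · 0 · 2 · 1 · 0
0 · 0 · 1 · 0 · 3
2 · 1 · 3 · 3 · 2
0 · 1 · 1 · 0 · 2
2 · 3 · 0 · 3 · 3
3 · 1 · 1 · 3 · 2
step 10: 1 · 0 · 2 · 1 · 0
0 · 0 · 2 · 1 · 3
2 · 2 · 0 · 1 · 3
0 · 1 · 2 · 1 · 2
2 · 3 · 0 · 3 · 3
3 · 1 · 1 · 3 · 2
step 11: 1 · 0 · 2 · 1 · 0
0 · 0 · 2 · 1 · 3
2 · 2 · 0 · 2 · 3
0 · 1 · 2 · 1 · 2
2 · 3 · 0 · 3 · 3
3 · 1 · 1 · 3 · 2
step 12: 1 · 0 · 2 · 1 · 0
0 · 0 · 2 · 1 · 3
2 · 2 · 0 · 3 · 3
0 · 1 · 2 · 1 · 2
2 · 3 · 0 · 3 · 3
3 · 1 · 1 · 3 · 2
step 13: 1 · 0 · 2 · 1 · 1
0 · 0 · 2 · 3 · 0
2 · 2 · 1 · 1 · 1
0 · 1 · 2 · 2 · 3
2 · 3 · 0 · 3 · 3
3 · 1 · 1 · 3 · 2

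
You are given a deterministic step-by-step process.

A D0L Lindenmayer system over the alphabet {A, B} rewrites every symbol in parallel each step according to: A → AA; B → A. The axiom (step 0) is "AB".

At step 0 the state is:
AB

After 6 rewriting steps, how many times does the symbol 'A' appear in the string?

96

gen 0: AB
gen 1: AAA
gen 2: AAAAAA
gen 3: AAAAAAAAAAAA
gen 4: AAAAAAAAAAAAAAAAAAAAAAAA
gen 5: AAAAAAAAAAAAAAAAAAAAAAAAAAAAAAAAAAAAAAAAAAAAAAAA
gen 6: AAAAAAAAAAAAAAAAAAAAAAAAAAAAAAAAAAAAAAAAAAAAAAAAAAAAAAAAAAAAAAAAAAAAAAAAAAAAAAAAAAAAAAAAAAAAAAAA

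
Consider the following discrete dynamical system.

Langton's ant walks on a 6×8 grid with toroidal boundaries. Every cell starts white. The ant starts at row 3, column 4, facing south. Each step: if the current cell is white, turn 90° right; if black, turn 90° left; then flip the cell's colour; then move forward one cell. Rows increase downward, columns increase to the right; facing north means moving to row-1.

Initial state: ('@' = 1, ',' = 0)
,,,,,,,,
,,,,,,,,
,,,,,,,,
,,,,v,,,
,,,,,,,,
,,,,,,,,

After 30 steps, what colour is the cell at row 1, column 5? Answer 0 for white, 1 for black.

0

0) ,,,,,,,,
,,,,,,,,
,,,,,,,,
,,,,v,,,
,,,,,,,,
,,,,,,,,
1) ,,,,,,,,
,,,,,,,,
,,,,,,,,
,,,<@,,,
,,,,,,,,
,,,,,,,,
2) ,,,,,,,,
,,,,,,,,
,,,^,,,,
,,,@@,,,
,,,,,,,,
,,,,,,,,
3) ,,,,,,,,
,,,,,,,,
,,,@>,,,
,,,@@,,,
,,,,,,,,
,,,,,,,,
4) ,,,,,,,,
,,,,,,,,
,,,@@,,,
,,,@v,,,
,,,,,,,,
,,,,,,,,
5) ,,,,,,,,
,,,,,,,,
,,,@@,,,
,,,@,>,,
,,,,,,,,
,,,,,,,,
6) ,,,,,,,,
,,,,,,,,
,,,@@,,,
,,,@,@,,
,,,,,v,,
,,,,,,,,
7) ,,,,,,,,
,,,,,,,,
,,,@@,,,
,,,@,@,,
,,,,<@,,
,,,,,,,,
8) ,,,,,,,,
,,,,,,,,
,,,@@,,,
,,,@^@,,
,,,,@@,,
,,,,,,,,
9) ,,,,,,,,
,,,,,,,,
,,,@@,,,
,,,@@>,,
,,,,@@,,
,,,,,,,,
10) ,,,,,,,,
,,,,,,,,
,,,@@^,,
,,,@@,,,
,,,,@@,,
,,,,,,,,
11) ,,,,,,,,
,,,,,,,,
,,,@@@>,
,,,@@,,,
,,,,@@,,
,,,,,,,,
12) ,,,,,,,,
,,,,,,,,
,,,@@@@,
,,,@@,v,
,,,,@@,,
,,,,,,,,
13) ,,,,,,,,
,,,,,,,,
,,,@@@@,
,,,@@<@,
,,,,@@,,
,,,,,,,,
14) ,,,,,,,,
,,,,,,,,
,,,@@^@,
,,,@@@@,
,,,,@@,,
,,,,,,,,
15) ,,,,,,,,
,,,,,,,,
,,,@<,@,
,,,@@@@,
,,,,@@,,
,,,,,,,,
16) ,,,,,,,,
,,,,,,,,
,,,@,,@,
,,,@v@@,
,,,,@@,,
,,,,,,,,
17) ,,,,,,,,
,,,,,,,,
,,,@,,@,
,,,@,>@,
,,,,@@,,
,,,,,,,,
18) ,,,,,,,,
,,,,,,,,
,,,@,^@,
,,,@,,@,
,,,,@@,,
,,,,,,,,
19) ,,,,,,,,
,,,,,,,,
,,,@,@>,
,,,@,,@,
,,,,@@,,
,,,,,,,,
20) ,,,,,,,,
,,,,,,^,
,,,@,@,,
,,,@,,@,
,,,,@@,,
,,,,,,,,
21) ,,,,,,,,
,,,,,,@>
,,,@,@,,
,,,@,,@,
,,,,@@,,
,,,,,,,,
22) ,,,,,,,,
,,,,,,@@
,,,@,@,v
,,,@,,@,
,,,,@@,,
,,,,,,,,
23) ,,,,,,,,
,,,,,,@@
,,,@,@<@
,,,@,,@,
,,,,@@,,
,,,,,,,,
24) ,,,,,,,,
,,,,,,^@
,,,@,@@@
,,,@,,@,
,,,,@@,,
,,,,,,,,
25) ,,,,,,,,
,,,,,<,@
,,,@,@@@
,,,@,,@,
,,,,@@,,
,,,,,,,,
26) ,,,,,^,,
,,,,,@,@
,,,@,@@@
,,,@,,@,
,,,,@@,,
,,,,,,,,
27) ,,,,,@>,
,,,,,@,@
,,,@,@@@
,,,@,,@,
,,,,@@,,
,,,,,,,,
28) ,,,,,@@,
,,,,,@v@
,,,@,@@@
,,,@,,@,
,,,,@@,,
,,,,,,,,
29) ,,,,,@@,
,,,,,<@@
,,,@,@@@
,,,@,,@,
,,,,@@,,
,,,,,,,,
30) ,,,,,@@,
,,,,,,@@
,,,@,v@@
,,,@,,@,
,,,,@@,,
,,,,,,,,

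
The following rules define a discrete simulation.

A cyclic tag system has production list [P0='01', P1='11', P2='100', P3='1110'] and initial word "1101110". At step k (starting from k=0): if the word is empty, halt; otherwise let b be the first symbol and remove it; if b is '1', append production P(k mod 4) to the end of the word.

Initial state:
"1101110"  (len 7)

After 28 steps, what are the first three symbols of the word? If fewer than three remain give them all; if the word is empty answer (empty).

100

t=0: "1101110"  (len 7)
t=1: "10111001"  (len 8)
t=2: "011100111"  (len 9)
t=3: "11100111"  (len 8)
t=4: "11001111110"  (len 11)
t=5: "100111111001"  (len 12)
t=6: "0011111100111"  (len 13)
t=7: "011111100111"  (len 12)
t=8: "11111100111"  (len 11)
t=9: "111110011101"  (len 12)
t=10: "1111001110111"  (len 13)
t=11: "111001110111100"  (len 15)
t=12: "110011101111001110"  (len 18)
t=13: "1001110111100111001"  (len 19)
t=14: "00111011110011100111"  (len 20)
t=15: "0111011110011100111"  (len 19)
t=16: "111011110011100111"  (len 18)
t=17: "1101111001110011101"  (len 19)
t=18: "10111100111001110111"  (len 20)
t=19: "0111100111001110111100"  (len 22)
t=20: "111100111001110111100"  (len 21)
t=21: "1110011100111011110001"  (len 22)
t=22: "11001110011101111000111"  (len 23)
t=23: "1001110011101111000111100"  (len 25)
t=24: "0011100111011110001111001110"  (len 28)
t=25: "011100111011110001111001110"  (len 27)
t=26: "11100111011110001111001110"  (len 26)
t=27: "1100111011110001111001110100"  (len 28)
t=28: "1001110111100011110011101001110"  (len 31)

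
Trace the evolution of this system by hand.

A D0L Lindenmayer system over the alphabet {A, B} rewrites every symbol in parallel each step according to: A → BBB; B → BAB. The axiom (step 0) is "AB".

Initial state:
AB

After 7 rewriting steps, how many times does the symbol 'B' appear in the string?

k=0  AB
k=1  BBBBAB
k=2  BABBABBABBABBBBBAB
k=3  BABBBBBABBABBBBBABBABBBBBABBABBBBBABBABBABBABBABBBBBAB
k=4  BABBBBBABBABBABBABBABBBBBABBABBBBBABBABBABBABBABBBBBABBABB…BBABBABBBBBABBABBBBBABBABBBBBABBABBBBBABBABBABBABBABBBBBAB  (len 162)
k=5  BABBBBBABBABBABBABBABBBBBABBABBBBBABBABBBBBABBABBBBBABBABB…BBABBABBBBBABBABBBBBABBABBBBBABBABBBBBABBABBABBABBABBBBBAB  (len 486)
k=6  BABBBBBABBABBABBABBABBBBBABBABBBBBABBABBBBBABBABBBBBABBABB…BBABBABBBBBABBABBBBBABBABBBBBABBABBBBBABBABBABBABBABBBBBAB  (len 1458)
k=7  BABBBBBABBABBABBABBABBBBBABBABBBBBABBABBBBBABBABBBBBABBABB…BBABBABBBBBABBABBBBBABBABBBBBABBABBBBBABBABBABBABBABBBBBAB  (len 4374)

3281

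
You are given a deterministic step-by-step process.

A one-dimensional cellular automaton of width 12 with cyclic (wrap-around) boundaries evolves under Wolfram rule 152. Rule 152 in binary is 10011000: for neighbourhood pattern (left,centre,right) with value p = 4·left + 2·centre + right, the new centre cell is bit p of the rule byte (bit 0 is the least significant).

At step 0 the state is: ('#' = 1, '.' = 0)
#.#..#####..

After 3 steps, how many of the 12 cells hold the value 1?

4

[0] #.#..#####..
[1] ...#.####.#.
[2] .....###...#
[3] #....##.#...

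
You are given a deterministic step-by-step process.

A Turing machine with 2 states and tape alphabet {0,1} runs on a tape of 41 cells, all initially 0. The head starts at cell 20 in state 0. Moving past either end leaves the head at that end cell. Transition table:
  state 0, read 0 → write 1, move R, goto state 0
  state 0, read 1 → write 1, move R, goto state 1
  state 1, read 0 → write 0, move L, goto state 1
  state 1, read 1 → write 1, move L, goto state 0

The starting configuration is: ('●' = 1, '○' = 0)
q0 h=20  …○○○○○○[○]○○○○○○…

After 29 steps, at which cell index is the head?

39

gen 0: q0 h=20  …○○○○○○[○]○○○○○○…
gen 1: q0 h=21  …○○○○○●[○]○○○○○○…
gen 2: q0 h=22  …○○○○●●[○]○○○○○○…
gen 3: q0 h=23  …○○○●●●[○]○○○○○○…
gen 4: q0 h=24  …○○●●●●[○]○○○○○○…
gen 5: q0 h=25  …○●●●●●[○]○○○○○○…
gen 6: q0 h=26  …●●●●●●[○]○○○○○○…
gen 7: q0 h=27  …●●●●●●[○]○○○○○○…
gen 8: q0 h=28  …●●●●●●[○]○○○○○○…
gen 9: q0 h=29  …●●●●●●[○]○○○○○○…
gen 10: q0 h=30  …●●●●●●[○]○○○○○○…
gen 11: q0 h=31  …●●●●●●[○]○○○○○○…
gen 12: q0 h=32  …●●●●●●[○]○○○○○○…
gen 13: q0 h=33  …●●●●●●[○]○○○○○○…
gen 14: q0 h=34  …●●●●●●[○]○○○○○○|
gen 15: q0 h=35  …●●●●●●[○]○○○○○|
gen 16: q0 h=36  …●●●●●●[○]○○○○|
gen 17: q0 h=37  …●●●●●●[○]○○○|
gen 18: q0 h=38  …●●●●●●[○]○○|
gen 19: q0 h=39  …●●●●●●[○]○|
gen 20: q0 h=40  …●●●●●●[○]|
gen 21: q0 h=40  …●●●●●●[●]|
gen 22: q1 h=40  …●●●●●●[●]|
gen 23: q0 h=39  …●●●●●●[●]●|
gen 24: q1 h=40  …●●●●●●[●]|
gen 25: q0 h=39  …●●●●●●[●]●|
gen 26: q1 h=40  …●●●●●●[●]|
gen 27: q0 h=39  …●●●●●●[●]●|
gen 28: q1 h=40  …●●●●●●[●]|
gen 29: q0 h=39  …●●●●●●[●]●|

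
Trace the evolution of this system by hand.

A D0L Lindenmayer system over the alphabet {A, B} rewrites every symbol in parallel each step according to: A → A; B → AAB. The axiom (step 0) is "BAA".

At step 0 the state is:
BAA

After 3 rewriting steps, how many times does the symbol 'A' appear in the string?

8

step 0: BAA
step 1: AABAA
step 2: AAAABAA
step 3: AAAAAABAA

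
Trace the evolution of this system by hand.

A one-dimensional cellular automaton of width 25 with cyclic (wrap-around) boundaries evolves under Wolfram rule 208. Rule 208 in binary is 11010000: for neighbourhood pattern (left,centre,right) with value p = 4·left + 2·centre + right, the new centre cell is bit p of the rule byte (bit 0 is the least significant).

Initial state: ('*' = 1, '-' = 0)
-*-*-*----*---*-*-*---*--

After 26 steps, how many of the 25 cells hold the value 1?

0) -*-*-*----*---*-*-*---*--
1) ------*----*-------*---*-
2) -------*----*-------*---*
3) *-------*----*-------*---
4) -*-------*----*-------*--
5) --*-------*----*-------*-
6) ---*-------*----*-------*
7) *---*-------*----*-------
8) -*---*-------*----*------
9) --*---*-------*----*-----
10) ---*---*-------*----*----
11) ----*---*-------*----*---
12) -----*---*-------*----*--
13) ------*---*-------*----*-
14) -------*---*-------*----*
15) *-------*---*-------*----
16) -*-------*---*-------*---
17) --*-------*---*-------*--
18) ---*-------*---*-------*-
19) ----*-------*---*-------*
20) *----*-------*---*-------
21) -*----*-------*---*------
22) --*----*-------*---*-----
23) ---*----*-------*---*----
24) ----*----*-------*---*---
25) -----*----*-------*---*--
26) ------*----*-------*---*-

4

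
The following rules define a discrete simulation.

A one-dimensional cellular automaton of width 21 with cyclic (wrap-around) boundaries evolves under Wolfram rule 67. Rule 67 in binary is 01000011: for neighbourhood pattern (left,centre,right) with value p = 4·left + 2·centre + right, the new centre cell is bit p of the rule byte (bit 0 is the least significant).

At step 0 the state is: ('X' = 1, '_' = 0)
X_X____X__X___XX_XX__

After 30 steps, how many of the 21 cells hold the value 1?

t=0: X_X____X__X___XX_XX__
t=1: ____XXX__X__XX_X__X_X
t=2: _XXX__X_X__X_X___X___
t=3: X__X_X____X____XX__XX
t=4: X_X____XXX__XXX_X_X__
t=5: ____XXX__X_X__X_____X
t=6: _XXX__X_X____X__XXXX_
t=7: X__X_X____XXX__X___X_
t=8: __X____XXX__X_X__XX__
t=9: XX__XXX__X_X____X_X_X
t=10: _X_X__X_X____XXX_____
t=11: X____X____XXX__X_XXXX
t=12: X_XXX__XXX__X_X______
t=13: ____X_X__X_X____XXXXX
t=14: _XXX____X____XXX____X
t=15: ___X_XXX__XXX__X_XXX_
t=16: XXX____X_X__X_X____X_
t=17: __X_XXX____X____XXX__
t=18: XX____X_XXX__XXX__X_X
t=19: _X_XXX____X_X__X_X___
t=20: X____X_XXX____X____XX
t=21: X_XXX____X_XXX__XXX__
t=22: ____X_XXX____X_X__X_X
t=23: _XXX____X_XXX____X___
t=24: X__X_XXX____X_XXX__XX
t=25: X_X____X_XXX____X_X__
t=26: ____XXX____X_XXX____X
t=27: _XXX__X_XXX____X_XXX_
t=28: X__X_X____X_XXX____X_
t=29: __X____XXX____X_XXX__
t=30: XX__XXX__X_XXX____X_X

11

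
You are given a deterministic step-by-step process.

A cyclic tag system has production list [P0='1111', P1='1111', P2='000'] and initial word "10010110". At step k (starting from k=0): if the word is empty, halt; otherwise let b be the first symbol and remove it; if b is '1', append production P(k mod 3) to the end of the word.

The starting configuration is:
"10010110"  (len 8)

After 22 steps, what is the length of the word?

t=0: "10010110"  (len 8)
t=1: "00101101111"  (len 11)
t=2: "0101101111"  (len 10)
t=3: "101101111"  (len 9)
t=4: "011011111111"  (len 12)
t=5: "11011111111"  (len 11)
t=6: "1011111111000"  (len 13)
t=7: "0111111110001111"  (len 16)
t=8: "111111110001111"  (len 15)
t=9: "11111110001111000"  (len 17)
t=10: "11111100011110001111"  (len 20)
t=11: "11111000111100011111111"  (len 23)
t=12: "1111000111100011111111000"  (len 25)
t=13: "1110001111000111111110001111"  (len 28)
t=14: "1100011110001111111100011111111"  (len 31)
t=15: "100011110001111111100011111111000"  (len 33)
t=16: "000111100011111111000111111110001111"  (len 36)
t=17: "00111100011111111000111111110001111"  (len 35)
t=18: "0111100011111111000111111110001111"  (len 34)
t=19: "111100011111111000111111110001111"  (len 33)
t=20: "111000111111110001111111100011111111"  (len 36)
t=21: "11000111111110001111111100011111111000"  (len 38)
t=22: "10001111111100011111111000111111110001111"  (len 41)

41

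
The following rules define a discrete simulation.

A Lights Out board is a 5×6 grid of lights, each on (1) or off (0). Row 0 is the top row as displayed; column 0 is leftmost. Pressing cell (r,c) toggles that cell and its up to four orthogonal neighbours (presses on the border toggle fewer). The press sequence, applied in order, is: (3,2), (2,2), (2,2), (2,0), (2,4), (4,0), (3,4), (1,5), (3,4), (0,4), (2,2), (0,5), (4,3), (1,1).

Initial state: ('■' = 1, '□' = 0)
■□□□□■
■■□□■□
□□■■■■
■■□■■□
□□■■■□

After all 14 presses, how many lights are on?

14

gen 0: ■□□□□■
■■□□■□
□□■■■■
■■□■■□
□□■■■□
gen 1: ■□□□□■
■■□□■□
□□□■■■
■□■□■□
□□□■■□
gen 2: ■□□□□■
■■■□■□
□■■□■■
■□□□■□
□□□■■□
gen 3: ■□□□□■
■■□□■□
□□□■■■
■□■□■□
□□□■■□
gen 4: ■□□□□■
□■□□■□
■■□■■■
□□■□■□
□□□■■□
gen 5: ■□□□□■
□■□□□□
■■□□□□
□□■□□□
□□□■■□
gen 6: ■□□□□■
□■□□□□
■■□□□□
■□■□□□
■■□■■□
gen 7: ■□□□□■
□■□□□□
■■□□■□
■□■■■■
■■□■□□
gen 8: ■□□□□□
□■□□■■
■■□□■■
■□■■■■
■■□■□□
gen 9: ■□□□□□
□■□□■■
■■□□□■
■□■□□□
■■□■■□
gen 10: ■□□■■■
□■□□□■
■■□□□■
■□■□□□
■■□■■□
gen 11: ■□□■■■
□■■□□■
■□■■□■
■□□□□□
■■□■■□
gen 12: ■□□■□□
□■■□□□
■□■■□■
■□□□□□
■■□■■□
gen 13: ■□□■□□
□■■□□□
■□■■□■
■□□■□□
■■■□□□
gen 14: ■■□■□□
■□□□□□
■■■■□■
■□□■□□
■■■□□□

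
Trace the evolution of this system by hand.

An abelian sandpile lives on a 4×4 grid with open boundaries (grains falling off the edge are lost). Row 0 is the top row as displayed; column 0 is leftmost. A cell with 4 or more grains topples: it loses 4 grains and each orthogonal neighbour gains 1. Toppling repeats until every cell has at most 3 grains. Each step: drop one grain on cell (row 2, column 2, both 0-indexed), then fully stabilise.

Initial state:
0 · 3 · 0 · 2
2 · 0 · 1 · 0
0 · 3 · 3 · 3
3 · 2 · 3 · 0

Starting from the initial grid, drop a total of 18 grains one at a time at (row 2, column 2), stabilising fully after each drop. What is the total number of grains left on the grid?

27

t=0: 0 · 3 · 0 · 2
2 · 0 · 1 · 0
0 · 3 · 3 · 3
3 · 2 · 3 · 0
t=1: 0 · 3 · 0 · 2
2 · 1 · 2 · 1
2 · 1 · 3 · 0
0 · 1 · 1 · 2
t=2: 0 · 3 · 0 · 2
2 · 1 · 3 · 1
2 · 2 · 0 · 1
0 · 1 · 2 · 2
t=3: 0 · 3 · 0 · 2
2 · 1 · 3 · 1
2 · 2 · 1 · 1
0 · 1 · 2 · 2
t=4: 0 · 3 · 0 · 2
2 · 1 · 3 · 1
2 · 2 · 2 · 1
0 · 1 · 2 · 2
t=5: 0 · 3 · 0 · 2
2 · 1 · 3 · 1
2 · 2 · 3 · 1
0 · 1 · 2 · 2
t=6: 0 · 3 · 1 · 2
2 · 2 · 0 · 2
2 · 3 · 1 · 2
0 · 1 · 3 · 2
t=7: 0 · 3 · 1 · 2
2 · 2 · 0 · 2
2 · 3 · 2 · 2
0 · 1 · 3 · 2
t=8: 0 · 3 · 1 · 2
2 · 2 · 0 · 2
2 · 3 · 3 · 2
0 · 1 · 3 · 2
t=9: 0 · 3 · 1 · 2
2 · 3 · 1 · 2
3 · 0 · 2 · 3
0 · 3 · 0 · 3
t=10: 0 · 3 · 1 · 2
2 · 3 · 1 · 2
3 · 0 · 3 · 3
0 · 3 · 0 · 3
t=11: 0 · 3 · 1 · 2
2 · 3 · 2 · 3
3 · 1 · 1 · 1
0 · 3 · 2 · 0
t=12: 0 · 3 · 1 · 2
2 · 3 · 2 · 3
3 · 1 · 2 · 1
0 · 3 · 2 · 0
t=13: 0 · 3 · 1 · 2
2 · 3 · 2 · 3
3 · 1 · 3 · 1
0 · 3 · 2 · 0
t=14: 0 · 3 · 1 · 2
2 · 3 · 3 · 3
3 · 2 · 0 · 2
0 · 3 · 3 · 0
t=15: 0 · 3 · 1 · 2
2 · 3 · 3 · 3
3 · 2 · 1 · 2
0 · 3 · 3 · 0
t=16: 0 · 3 · 1 · 2
2 · 3 · 3 · 3
3 · 2 · 2 · 2
0 · 3 · 3 · 0
t=17: 0 · 3 · 1 · 2
2 · 3 · 3 · 3
3 · 2 · 3 · 2
0 · 3 · 3 · 0
t=18: 2 · 0 · 3 · 3
0 · 3 · 3 · 1
1 · 3 · 0 · 1
2 · 1 · 2 · 2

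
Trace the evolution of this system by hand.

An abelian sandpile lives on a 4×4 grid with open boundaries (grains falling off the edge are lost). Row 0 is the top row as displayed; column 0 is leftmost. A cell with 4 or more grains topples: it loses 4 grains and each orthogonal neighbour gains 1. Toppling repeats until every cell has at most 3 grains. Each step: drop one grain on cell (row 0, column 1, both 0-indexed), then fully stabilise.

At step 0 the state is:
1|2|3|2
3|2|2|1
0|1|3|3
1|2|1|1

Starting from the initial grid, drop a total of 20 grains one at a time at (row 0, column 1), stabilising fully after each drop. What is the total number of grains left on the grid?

28

step 0: 1|2|3|2
3|2|2|1
0|1|3|3
1|2|1|1
step 1: 1|3|3|2
3|2|2|1
0|1|3|3
1|2|1|1
step 2: 2|1|0|3
3|3|3|1
0|1|3|3
1|2|1|1
step 3: 2|2|0|3
3|3|3|1
0|1|3|3
1|2|1|1
step 4: 2|3|0|3
3|3|3|1
0|1|3|3
1|2|1|1
step 5: 0|2|2|3
1|2|1|3
1|3|1|0
1|2|2|2
step 6: 0|3|2|3
1|2|1|3
1|3|1|0
1|2|2|2
step 7: 1|0|3|3
1|3|1|3
1|3|1|0
1|2|2|2
step 8: 1|1|3|3
1|3|1|3
1|3|1|0
1|2|2|2
step 9: 1|2|3|3
1|3|1|3
1|3|1|0
1|2|2|2
step 10: 1|3|3|3
1|3|1|3
1|3|1|0
1|2|2|2
step 11: 2|2|2|1
2|2|0|1
2|0|3|1
1|3|2|2
step 12: 2|3|2|1
2|2|0|1
2|0|3|1
1|3|2|2
step 13: 3|0|3|1
2|3|0|1
2|0|3|1
1|3|2|2
step 14: 3|1|3|1
2|3|0|1
2|0|3|1
1|3|2|2
step 15: 3|2|3|1
2|3|0|1
2|0|3|1
1|3|2|2
step 16: 3|3|3|1
2|3|0|1
2|0|3|1
1|3|2|2
step 17: 1|3|0|2
0|1|2|1
3|1|3|1
1|3|2|2
step 18: 2|0|1|2
0|2|2|1
3|1|3|1
1|3|2|2
step 19: 2|1|1|2
0|2|2|1
3|1|3|1
1|3|2|2
step 20: 2|2|1|2
0|2|2|1
3|1|3|1
1|3|2|2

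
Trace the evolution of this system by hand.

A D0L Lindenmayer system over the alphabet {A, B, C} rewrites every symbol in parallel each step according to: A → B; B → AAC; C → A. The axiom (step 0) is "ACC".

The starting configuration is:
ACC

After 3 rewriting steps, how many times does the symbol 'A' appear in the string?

k=0  ACC
k=1  BAA
k=2  AACBB
k=3  BBAAACAAC

5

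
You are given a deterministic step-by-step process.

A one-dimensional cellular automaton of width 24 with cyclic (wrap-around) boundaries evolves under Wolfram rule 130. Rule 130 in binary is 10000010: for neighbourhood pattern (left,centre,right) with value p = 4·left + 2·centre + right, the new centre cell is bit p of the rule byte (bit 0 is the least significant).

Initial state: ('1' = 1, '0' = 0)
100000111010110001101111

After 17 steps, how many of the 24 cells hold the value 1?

3

step 0: 100000111010110001101111
step 1: 000001010000000010000111
step 2: 000010000000000100001010
step 3: 000100000000001000010000
step 4: 001000000000010000100000
step 5: 010000000000100001000000
step 6: 100000000001000010000000
step 7: 000000000010000100000001
step 8: 000000000100001000000010
step 9: 000000001000010000000100
step 10: 000000010000100000001000
step 11: 000000100001000000010000
step 12: 000001000010000000100000
step 13: 000010000100000001000000
step 14: 000100001000000010000000
step 15: 001000010000000100000000
step 16: 010000100000001000000000
step 17: 100001000000010000000000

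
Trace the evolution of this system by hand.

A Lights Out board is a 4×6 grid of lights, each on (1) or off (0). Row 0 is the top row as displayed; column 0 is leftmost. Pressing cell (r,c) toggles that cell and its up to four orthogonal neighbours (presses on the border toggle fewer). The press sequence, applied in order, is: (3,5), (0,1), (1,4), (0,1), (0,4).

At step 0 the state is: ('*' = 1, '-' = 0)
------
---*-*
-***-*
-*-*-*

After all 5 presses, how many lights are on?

0) ------
---*-*
-***-*
-*-*-*
1) ------
---*-*
-***--
-*-**-
2) ***---
-*-*-*
-***--
-*-**-
3) ***-*-
-*--*-
-****-
-*-**-
4) ----*-
----*-
-****-
-*-**-
5) ---*-*
------
-****-
-*-**-

9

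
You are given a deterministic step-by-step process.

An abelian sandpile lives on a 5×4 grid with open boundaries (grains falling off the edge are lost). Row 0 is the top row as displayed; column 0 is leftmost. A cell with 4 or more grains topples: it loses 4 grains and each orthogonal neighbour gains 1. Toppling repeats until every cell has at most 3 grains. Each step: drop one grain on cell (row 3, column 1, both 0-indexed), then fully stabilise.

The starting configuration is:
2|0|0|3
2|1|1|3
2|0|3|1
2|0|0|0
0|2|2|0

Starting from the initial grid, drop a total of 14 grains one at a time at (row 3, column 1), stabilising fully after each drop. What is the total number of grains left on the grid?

34

[0] 2|0|0|3
2|1|1|3
2|0|3|1
2|0|0|0
0|2|2|0
[1] 2|0|0|3
2|1|1|3
2|0|3|1
2|1|0|0
0|2|2|0
[2] 2|0|0|3
2|1|1|3
2|0|3|1
2|2|0|0
0|2|2|0
[3] 2|0|0|3
2|1|1|3
2|0|3|1
2|3|0|0
0|2|2|0
[4] 2|0|0|3
2|1|1|3
2|1|3|1
3|0|1|0
0|3|2|0
[5] 2|0|0|3
2|1|1|3
2|1|3|1
3|1|1|0
0|3|2|0
[6] 2|0|0|3
2|1|1|3
2|1|3|1
3|2|1|0
0|3|2|0
[7] 2|0|0|3
2|1|1|3
2|1|3|1
3|3|1|0
0|3|2|0
[8] 2|0|0|3
2|1|1|3
3|2|3|1
0|2|2|0
2|0|3|0
[9] 2|0|0|3
2|1|1|3
3|2|3|1
0|3|2|0
2|0|3|0
[10] 2|0|0|3
2|1|1|3
3|3|3|1
1|0|3|0
2|1|3|0
[11] 2|0|0|3
2|1|1|3
3|3|3|1
1|1|3|0
2|1|3|0
[12] 2|0|0|3
2|1|1|3
3|3|3|1
1|2|3|0
2|1|3|0
[13] 2|0|0|3
2|1|1|3
3|3|3|1
1|3|3|0
2|1|3|0
[14] 2|0|0|3
3|2|2|3
0|2|1|2
3|2|2|1
2|3|0|1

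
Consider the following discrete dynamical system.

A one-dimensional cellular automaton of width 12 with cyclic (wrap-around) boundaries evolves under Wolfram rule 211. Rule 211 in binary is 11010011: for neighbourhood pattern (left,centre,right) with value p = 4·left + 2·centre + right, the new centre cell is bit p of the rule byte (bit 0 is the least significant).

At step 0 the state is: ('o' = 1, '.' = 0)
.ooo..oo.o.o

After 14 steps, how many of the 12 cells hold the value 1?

9

[0] .ooo..oo.o.o
[1] ..oooo.o....
[2] oo.ooo..oooo
[3] oo..oooo.ooo
[4] oooo.ooo..oo
[5] oooo..oooo.o
[6] oooooo.ooo..
[7] .ooooo..oooo
[8] ..oooooo.ooo
[9] oo.ooooo..oo
[10] oo..oooooo.o
[11] oooo.ooooo..
[12] .ooo..oooooo
[13] ..oooo.ooooo
[14] oo.ooo..oooo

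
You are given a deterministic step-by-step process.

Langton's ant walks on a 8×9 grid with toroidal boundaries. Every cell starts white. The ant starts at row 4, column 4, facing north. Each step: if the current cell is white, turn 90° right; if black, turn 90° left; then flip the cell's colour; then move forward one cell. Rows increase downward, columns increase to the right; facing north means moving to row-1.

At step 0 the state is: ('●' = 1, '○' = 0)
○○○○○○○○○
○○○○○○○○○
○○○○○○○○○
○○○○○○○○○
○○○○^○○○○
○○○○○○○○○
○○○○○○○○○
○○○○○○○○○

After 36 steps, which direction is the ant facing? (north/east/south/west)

south

t=0: ○○○○○○○○○
○○○○○○○○○
○○○○○○○○○
○○○○○○○○○
○○○○^○○○○
○○○○○○○○○
○○○○○○○○○
○○○○○○○○○
t=1: ○○○○○○○○○
○○○○○○○○○
○○○○○○○○○
○○○○○○○○○
○○○○●>○○○
○○○○○○○○○
○○○○○○○○○
○○○○○○○○○
t=2: ○○○○○○○○○
○○○○○○○○○
○○○○○○○○○
○○○○○○○○○
○○○○●●○○○
○○○○○v○○○
○○○○○○○○○
○○○○○○○○○
t=3: ○○○○○○○○○
○○○○○○○○○
○○○○○○○○○
○○○○○○○○○
○○○○●●○○○
○○○○<●○○○
○○○○○○○○○
○○○○○○○○○
t=4: ○○○○○○○○○
○○○○○○○○○
○○○○○○○○○
○○○○○○○○○
○○○○^●○○○
○○○○●●○○○
○○○○○○○○○
○○○○○○○○○
t=5: ○○○○○○○○○
○○○○○○○○○
○○○○○○○○○
○○○○○○○○○
○○○<○●○○○
○○○○●●○○○
○○○○○○○○○
○○○○○○○○○
t=6: ○○○○○○○○○
○○○○○○○○○
○○○○○○○○○
○○○^○○○○○
○○○●○●○○○
○○○○●●○○○
○○○○○○○○○
○○○○○○○○○
t=7: ○○○○○○○○○
○○○○○○○○○
○○○○○○○○○
○○○●>○○○○
○○○●○●○○○
○○○○●●○○○
○○○○○○○○○
○○○○○○○○○
t=8: ○○○○○○○○○
○○○○○○○○○
○○○○○○○○○
○○○●●○○○○
○○○●v●○○○
○○○○●●○○○
○○○○○○○○○
○○○○○○○○○
t=9: ○○○○○○○○○
○○○○○○○○○
○○○○○○○○○
○○○●●○○○○
○○○<●●○○○
○○○○●●○○○
○○○○○○○○○
○○○○○○○○○
t=10: ○○○○○○○○○
○○○○○○○○○
○○○○○○○○○
○○○●●○○○○
○○○○●●○○○
○○○v●●○○○
○○○○○○○○○
○○○○○○○○○
t=11: ○○○○○○○○○
○○○○○○○○○
○○○○○○○○○
○○○●●○○○○
○○○○●●○○○
○○<●●●○○○
○○○○○○○○○
○○○○○○○○○
t=12: ○○○○○○○○○
○○○○○○○○○
○○○○○○○○○
○○○●●○○○○
○○^○●●○○○
○○●●●●○○○
○○○○○○○○○
○○○○○○○○○
t=13: ○○○○○○○○○
○○○○○○○○○
○○○○○○○○○
○○○●●○○○○
○○●>●●○○○
○○●●●●○○○
○○○○○○○○○
○○○○○○○○○
t=14: ○○○○○○○○○
○○○○○○○○○
○○○○○○○○○
○○○●●○○○○
○○●●●●○○○
○○●v●●○○○
○○○○○○○○○
○○○○○○○○○
t=15: ○○○○○○○○○
○○○○○○○○○
○○○○○○○○○
○○○●●○○○○
○○●●●●○○○
○○●○>●○○○
○○○○○○○○○
○○○○○○○○○
t=16: ○○○○○○○○○
○○○○○○○○○
○○○○○○○○○
○○○●●○○○○
○○●●^●○○○
○○●○○●○○○
○○○○○○○○○
○○○○○○○○○
t=17: ○○○○○○○○○
○○○○○○○○○
○○○○○○○○○
○○○●●○○○○
○○●<○●○○○
○○●○○●○○○
○○○○○○○○○
○○○○○○○○○
t=18: ○○○○○○○○○
○○○○○○○○○
○○○○○○○○○
○○○●●○○○○
○○●○○●○○○
○○●v○●○○○
○○○○○○○○○
○○○○○○○○○
t=19: ○○○○○○○○○
○○○○○○○○○
○○○○○○○○○
○○○●●○○○○
○○●○○●○○○
○○<●○●○○○
○○○○○○○○○
○○○○○○○○○
t=20: ○○○○○○○○○
○○○○○○○○○
○○○○○○○○○
○○○●●○○○○
○○●○○●○○○
○○○●○●○○○
○○v○○○○○○
○○○○○○○○○
t=21: ○○○○○○○○○
○○○○○○○○○
○○○○○○○○○
○○○●●○○○○
○○●○○●○○○
○○○●○●○○○
○<●○○○○○○
○○○○○○○○○
t=22: ○○○○○○○○○
○○○○○○○○○
○○○○○○○○○
○○○●●○○○○
○○●○○●○○○
○^○●○●○○○
○●●○○○○○○
○○○○○○○○○
t=23: ○○○○○○○○○
○○○○○○○○○
○○○○○○○○○
○○○●●○○○○
○○●○○●○○○
○●>●○●○○○
○●●○○○○○○
○○○○○○○○○
t=24: ○○○○○○○○○
○○○○○○○○○
○○○○○○○○○
○○○●●○○○○
○○●○○●○○○
○●●●○●○○○
○●v○○○○○○
○○○○○○○○○
t=25: ○○○○○○○○○
○○○○○○○○○
○○○○○○○○○
○○○●●○○○○
○○●○○●○○○
○●●●○●○○○
○●○>○○○○○
○○○○○○○○○
t=26: ○○○○○○○○○
○○○○○○○○○
○○○○○○○○○
○○○●●○○○○
○○●○○●○○○
○●●●○●○○○
○●○●○○○○○
○○○v○○○○○
t=27: ○○○○○○○○○
○○○○○○○○○
○○○○○○○○○
○○○●●○○○○
○○●○○●○○○
○●●●○●○○○
○●○●○○○○○
○○<●○○○○○
t=28: ○○○○○○○○○
○○○○○○○○○
○○○○○○○○○
○○○●●○○○○
○○●○○●○○○
○●●●○●○○○
○●^●○○○○○
○○●●○○○○○
t=29: ○○○○○○○○○
○○○○○○○○○
○○○○○○○○○
○○○●●○○○○
○○●○○●○○○
○●●●○●○○○
○●●>○○○○○
○○●●○○○○○
t=30: ○○○○○○○○○
○○○○○○○○○
○○○○○○○○○
○○○●●○○○○
○○●○○●○○○
○●●^○●○○○
○●●○○○○○○
○○●●○○○○○
t=31: ○○○○○○○○○
○○○○○○○○○
○○○○○○○○○
○○○●●○○○○
○○●○○●○○○
○●<○○●○○○
○●●○○○○○○
○○●●○○○○○
t=32: ○○○○○○○○○
○○○○○○○○○
○○○○○○○○○
○○○●●○○○○
○○●○○●○○○
○●○○○●○○○
○●v○○○○○○
○○●●○○○○○
t=33: ○○○○○○○○○
○○○○○○○○○
○○○○○○○○○
○○○●●○○○○
○○●○○●○○○
○●○○○●○○○
○●○>○○○○○
○○●●○○○○○
t=34: ○○○○○○○○○
○○○○○○○○○
○○○○○○○○○
○○○●●○○○○
○○●○○●○○○
○●○○○●○○○
○●○●○○○○○
○○●v○○○○○
t=35: ○○○○○○○○○
○○○○○○○○○
○○○○○○○○○
○○○●●○○○○
○○●○○●○○○
○●○○○●○○○
○●○●○○○○○
○○●○>○○○○
t=36: ○○○○v○○○○
○○○○○○○○○
○○○○○○○○○
○○○●●○○○○
○○●○○●○○○
○●○○○●○○○
○●○●○○○○○
○○●○●○○○○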